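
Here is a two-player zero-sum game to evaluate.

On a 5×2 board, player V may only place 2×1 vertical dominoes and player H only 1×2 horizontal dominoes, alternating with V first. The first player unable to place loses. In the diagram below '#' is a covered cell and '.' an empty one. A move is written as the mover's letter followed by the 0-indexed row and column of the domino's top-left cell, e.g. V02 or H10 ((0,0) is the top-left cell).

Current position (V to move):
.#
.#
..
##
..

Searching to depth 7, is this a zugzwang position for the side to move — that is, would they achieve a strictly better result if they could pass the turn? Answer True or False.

zugzwang(.#/.#/../##/.., V) = False

ply 1, V at .#/.#/../##/.. | V00=-1→##/##/../##/..*; V10=-1→.#/##/#./##/..
ply 2, H at ##/##/../##/.. | H20=+1→##/##/##/##/..*; H40=+1→##/##/../##/##
ply 3: ##/##/##/##/.. is terminal -1 (V); from .#/.#/../##/.. depth 7
if V skipped the turn, H would face:
~ ply 1, H at .#/.#/../##/.. | H20=+1→.#/.#/##/##/..*; H40=-1→.#/.#/../##/##
~ ply 2, V at .#/.#/##/##/.. | V00=-1→##/##/##/##/..*
~ ply 3, H at ##/##/##/##/.. | H40=+1→##/##/##/##/##*
~ ply 4: ##/##/##/##/## is terminal -1 (V); from .#/.#/../##/.. depth 7
compare (V): move=-1 vs pass=-1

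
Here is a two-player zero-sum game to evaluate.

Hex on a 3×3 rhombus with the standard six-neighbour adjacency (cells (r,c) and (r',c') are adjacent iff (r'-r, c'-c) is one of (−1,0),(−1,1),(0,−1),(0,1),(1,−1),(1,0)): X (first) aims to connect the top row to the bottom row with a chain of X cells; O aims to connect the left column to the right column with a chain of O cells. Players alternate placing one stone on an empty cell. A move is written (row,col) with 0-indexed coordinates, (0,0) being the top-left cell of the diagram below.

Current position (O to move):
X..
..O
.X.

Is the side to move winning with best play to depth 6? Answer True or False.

[X../..O/.X.] O move#1: (0,1):-1/XO./..O/.X., (0,2):-1/X.O/..O/.X., (1,0):-1/X../O.O/.X., (1,1):+1/X../.OO/.X.*, (2,0):-1/X../..O/OX., (2,2):-1/X../..O/.XO
[X../.OO/.X.] X move#2: (0,1):-1/XX./.OO/.X.*, (0,2):-1/X.X/.OO/.X., (1,0):-1/X../XOO/.X., (2,0):-1/X../.OO/XX., (2,2):-1/X../.OO/.XX
[XX./.OO/.X.] O move#3: (0,2):+1/XXO/.OO/.X.*, (1,0):+1/XX./OOO/.X., (2,0):+1/XX./.OO/OX., (2,2):+1/XX./.OO/.XO
[XXO/.OO/.X.] X move#4: (1,0):-1/XXO/XOO/.X.*, (2,0):-1/XXO/.OO/XX., (2,2):-1/XXO/.OO/.XX
[XXO/XOO/.X.] O move#5: (2,0):+1/XXO/XOO/OX.*, (2,2):-1/XXO/XOO/.XO
[XXO/XOO/OX.] end (terminal -1, X#6); searched X../..O/.X. to 6

O winning at [X../..O/.X.]: True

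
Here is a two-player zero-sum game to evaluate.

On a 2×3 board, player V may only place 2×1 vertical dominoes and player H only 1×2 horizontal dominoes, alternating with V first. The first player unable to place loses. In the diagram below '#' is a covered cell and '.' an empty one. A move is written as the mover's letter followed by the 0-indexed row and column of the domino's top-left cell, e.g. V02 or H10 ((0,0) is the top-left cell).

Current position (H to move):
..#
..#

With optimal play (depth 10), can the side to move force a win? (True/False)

H winning at [..#/..#]: True

p1 H@[..#/..#]: H00[###/..#]+1* H10[..#/###]+1
p2 V@[###/..#] terminal -1; root [..#/..#] d10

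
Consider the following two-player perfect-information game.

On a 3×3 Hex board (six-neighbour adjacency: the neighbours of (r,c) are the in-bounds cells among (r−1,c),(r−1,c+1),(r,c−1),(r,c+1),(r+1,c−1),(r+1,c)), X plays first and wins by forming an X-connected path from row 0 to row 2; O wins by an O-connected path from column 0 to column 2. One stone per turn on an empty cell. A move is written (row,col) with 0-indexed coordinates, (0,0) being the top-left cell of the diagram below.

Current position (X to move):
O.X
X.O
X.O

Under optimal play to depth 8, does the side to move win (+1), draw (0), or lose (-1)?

p1 X@[O.X/X.O/X.O]: (0,1)[OXX/X.O/X.O]+1* (1,1)[O.X/XXO/X.O]+1 (2,1)[O.X/X.O/XXO]+1
p2 O@[OXX/X.O/X.O] terminal -1; root [O.X/X.O/X.O] d8

value(O.X/X.O/X.O, X) = +1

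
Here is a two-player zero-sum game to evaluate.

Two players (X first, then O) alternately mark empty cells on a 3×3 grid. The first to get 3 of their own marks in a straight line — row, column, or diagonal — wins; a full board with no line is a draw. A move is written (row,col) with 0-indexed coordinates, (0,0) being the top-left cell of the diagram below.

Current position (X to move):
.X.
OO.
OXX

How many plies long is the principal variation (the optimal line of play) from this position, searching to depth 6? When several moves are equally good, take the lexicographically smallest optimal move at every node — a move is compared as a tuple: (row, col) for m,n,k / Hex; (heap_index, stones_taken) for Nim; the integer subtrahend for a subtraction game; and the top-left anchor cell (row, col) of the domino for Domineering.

PV length from [.X./OO./OXX]: 2 plies

[.X./OO./OXX] X move#1: (0,0):-1/XX./OO./OXX*, (0,2):-1/.XX/OO./OXX, (1,2):-1/.X./OOX/OXX
[XX./OO./OXX] O move#2: (0,2):+1/XXO/OO./OXX*, (1,2):+1/XX./OOO/OXX
[XXO/OO./OXX] end (terminal -1, X#3); searched .X./OO./OXX to 6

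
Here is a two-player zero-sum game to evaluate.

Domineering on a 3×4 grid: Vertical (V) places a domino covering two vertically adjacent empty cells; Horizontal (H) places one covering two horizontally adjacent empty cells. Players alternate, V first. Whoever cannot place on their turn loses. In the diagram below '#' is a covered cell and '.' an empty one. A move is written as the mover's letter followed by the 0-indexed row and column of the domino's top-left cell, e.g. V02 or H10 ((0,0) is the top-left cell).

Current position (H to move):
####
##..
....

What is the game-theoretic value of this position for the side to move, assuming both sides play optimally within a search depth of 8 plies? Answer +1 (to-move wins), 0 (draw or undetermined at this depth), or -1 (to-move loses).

value(####/##../...., H) = +1

ply 1, H at ####/##../.... | H12=+1→####/####/....*; H20=-1→####/##../##..; H21=-1→####/##../.##.; H22=+1→####/##../..##
ply 2: ####/####/.... is terminal -1 (V); from ####/##../.... depth 8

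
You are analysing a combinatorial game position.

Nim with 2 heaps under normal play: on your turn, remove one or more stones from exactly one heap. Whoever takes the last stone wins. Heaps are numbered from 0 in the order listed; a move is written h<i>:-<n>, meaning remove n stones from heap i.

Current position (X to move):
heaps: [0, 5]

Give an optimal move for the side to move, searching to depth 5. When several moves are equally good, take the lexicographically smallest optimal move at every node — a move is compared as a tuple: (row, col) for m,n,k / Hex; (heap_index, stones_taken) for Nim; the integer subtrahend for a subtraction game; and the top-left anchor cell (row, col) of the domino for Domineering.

ply 1, X at (0,5) | h1:-1=-1→(0,4); h1:-2=-1→(0,3); h1:-3=-1→(0,2); h1:-4=-1→(0,1); h1:-5=+1→(0,0)*
ply 2: (0,0) is terminal -1 (O); from (0,5) depth 5

X's best at [(0,5)]: h1:-5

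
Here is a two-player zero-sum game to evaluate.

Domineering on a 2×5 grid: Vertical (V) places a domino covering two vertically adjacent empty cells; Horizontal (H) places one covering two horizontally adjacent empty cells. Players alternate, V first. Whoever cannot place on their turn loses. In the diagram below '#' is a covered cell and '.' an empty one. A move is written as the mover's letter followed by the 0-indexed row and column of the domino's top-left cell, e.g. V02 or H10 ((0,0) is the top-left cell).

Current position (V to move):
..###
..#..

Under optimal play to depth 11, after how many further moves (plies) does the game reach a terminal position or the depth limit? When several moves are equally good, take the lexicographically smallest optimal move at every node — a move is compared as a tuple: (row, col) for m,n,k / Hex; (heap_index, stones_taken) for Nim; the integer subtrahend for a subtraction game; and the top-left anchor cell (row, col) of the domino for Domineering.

ply 1, V at ..###/..#.. | V00=+1→#.###/#.#..*; V01=+1→.####/.##..
ply 2, H at #.###/#.#.. | H13=-1→#.###/#.###*
ply 3, V at #.###/#.### | V01=+1→#####/#####*
ply 4: #####/##### is terminal -1 (H); from ..###/..#.. depth 11

PV length from [..###/..#..]: 3 plies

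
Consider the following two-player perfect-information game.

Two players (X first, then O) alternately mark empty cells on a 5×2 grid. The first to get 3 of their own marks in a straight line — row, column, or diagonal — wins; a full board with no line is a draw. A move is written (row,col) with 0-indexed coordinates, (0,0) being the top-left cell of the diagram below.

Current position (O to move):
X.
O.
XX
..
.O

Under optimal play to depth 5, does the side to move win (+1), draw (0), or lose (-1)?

[X./O./XX/../.O] O move#1: (0,1):+0/XO/O./XX/../.O*, (1,1):+0/X./OO/XX/../.O, (3,0):-1/X./O./XX/O./.O, (3,1):+0/X./O./XX/.O/.O, (4,0):-1/X./O./XX/../OO
[XO/O./XX/../.O] X move#2: (1,1):+0/XO/OX/XX/../.O*, (3,0):+0/XO/O./XX/X./.O, (3,1):+0/XO/O./XX/.X/.O, (4,0):+0/XO/O./XX/../XO
[XO/OX/XX/../.O] O move#3: (3,0):-1/XO/OX/XX/O./.O, (3,1):+0/XO/OX/XX/.O/.O*, (4,0):-1/XO/OX/XX/../OO
[XO/OX/XX/.O/.O] X move#4: (3,0):+0/XO/OX/XX/XO/.O*, (4,0):+0/XO/OX/XX/.O/XO
[XO/OX/XX/XO/.O] O move#5: (4,0):+0/XO/OX/XX/XO/OO*
[XO/OX/XX/XO/OO] end (terminal +0, X#6); searched X./O./XX/../.O to 5

value(X./O./XX/../.O, O) = 0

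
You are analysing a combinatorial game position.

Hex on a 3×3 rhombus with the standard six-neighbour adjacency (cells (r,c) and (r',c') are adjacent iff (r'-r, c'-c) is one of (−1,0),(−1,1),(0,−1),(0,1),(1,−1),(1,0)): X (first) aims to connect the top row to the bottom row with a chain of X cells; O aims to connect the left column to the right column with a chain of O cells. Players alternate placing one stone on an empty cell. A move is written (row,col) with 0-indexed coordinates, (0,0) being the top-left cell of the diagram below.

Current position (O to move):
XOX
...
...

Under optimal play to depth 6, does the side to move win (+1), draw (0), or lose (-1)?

value(XOX/.../..., O) = -1

[XOX/.../...] O move#1: (1,0):-1/XOX/O../...*, (1,1):-1/XOX/.O./..., (1,2):-1/XOX/..O/..., (2,0):-1/XOX/.../O.., (2,1):-1/XOX/.../.O., (2,2):-1/XOX/.../..O
[XOX/O../...] X move#2: (1,1):+1/XOX/OX./...*, (1,2):+1/XOX/O.X/..., (2,0):+1/XOX/O../X.., (2,1):+1/XOX/O../.X., (2,2):+1/XOX/O../..X
[XOX/OX./...] O move#3: (1,2):-1/XOX/OXO/...*, (2,0):-1/XOX/OX./O.., (2,1):-1/XOX/OX./.O., (2,2):-1/XOX/OX./..O
[XOX/OXO/...] X move#4: (2,0):+1/XOX/OXO/X..*, (2,1):+1/XOX/OXO/.X., (2,2):+1/XOX/OXO/..X
[XOX/OXO/X..] end (terminal -1, O#5); searched XOX/.../... to 6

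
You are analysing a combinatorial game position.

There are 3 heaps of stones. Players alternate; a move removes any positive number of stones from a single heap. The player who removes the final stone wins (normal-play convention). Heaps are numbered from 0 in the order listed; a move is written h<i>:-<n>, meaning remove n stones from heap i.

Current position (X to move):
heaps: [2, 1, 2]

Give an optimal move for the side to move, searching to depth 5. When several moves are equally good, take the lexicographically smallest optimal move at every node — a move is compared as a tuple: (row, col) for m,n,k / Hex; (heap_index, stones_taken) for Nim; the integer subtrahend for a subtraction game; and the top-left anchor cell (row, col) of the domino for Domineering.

ply 1, X at (2,1,2) | h0:-1=-1→(1,1,2); h0:-2=-1→(0,1,2); h1:-1=+1→(2,0,2)*; h2:-1=-1→(2,1,1); h2:-2=-1→(2,1,0)
ply 2, O at (2,0,2) | h0:-1=-1→(1,0,2)*; h0:-2=-1→(0,0,2); h2:-1=-1→(2,0,1); h2:-2=-1→(2,0,0)
ply 3, X at (1,0,2) | h0:-1=-1→(0,0,2); h2:-1=+1→(1,0,1)*; h2:-2=-1→(1,0,0)
ply 4, O at (1,0,1) | h0:-1=-1→(0,0,1)*; h2:-1=-1→(1,0,0)
ply 5, X at (0,0,1) | h2:-1=+1→(0,0,0)*
ply 6: (0,0,0) is terminal -1 (O); from (2,1,2) depth 5

X's best at [(2,1,2)]: h1:-1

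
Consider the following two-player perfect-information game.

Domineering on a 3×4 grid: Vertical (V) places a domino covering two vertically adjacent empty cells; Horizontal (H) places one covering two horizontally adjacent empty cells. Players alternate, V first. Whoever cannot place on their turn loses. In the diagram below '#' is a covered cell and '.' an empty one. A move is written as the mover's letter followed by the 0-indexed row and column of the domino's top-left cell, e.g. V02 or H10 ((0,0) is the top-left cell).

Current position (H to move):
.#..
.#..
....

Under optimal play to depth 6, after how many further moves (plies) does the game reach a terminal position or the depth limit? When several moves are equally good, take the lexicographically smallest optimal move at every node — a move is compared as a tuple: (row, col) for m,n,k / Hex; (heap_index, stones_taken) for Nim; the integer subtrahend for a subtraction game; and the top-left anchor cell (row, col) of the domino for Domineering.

p1 H@[.#../.#../....]: H02[.###/.#../....]-1 H12[.#../.###/....]+1* H20[.#../.#../##..]-1 H21[.#../.#../.##.]-1 H22[.#../.#../..##]-1
p2 V@[.#../.###/....]: V00[##../####/....]-1* V10[.#../####/#...]-1
p3 H@[##../####/....]: H02[####/####/....]+1* H20[##../####/##..]+1 H21[##../####/.##.]+1 H22[##../####/..##]+1
p4 V@[####/####/....] terminal -1; root [.#../.#../....] d6

PV length from [.#../.#../....]: 3 plies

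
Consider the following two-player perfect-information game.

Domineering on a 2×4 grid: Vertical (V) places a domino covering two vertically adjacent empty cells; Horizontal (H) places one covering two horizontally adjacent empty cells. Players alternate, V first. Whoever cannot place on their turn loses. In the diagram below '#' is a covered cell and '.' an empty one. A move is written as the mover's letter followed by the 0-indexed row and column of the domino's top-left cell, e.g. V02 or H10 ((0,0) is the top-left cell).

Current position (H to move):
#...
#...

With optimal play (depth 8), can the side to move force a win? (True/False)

ply 1, H at #.../#... | H01=+1→###./#...*; H02=+1→#.##/#...; H11=+1→#.../###.; H12=+1→#.../#.##
ply 2, V at ###./#... | V03=-1→####/#..#*
ply 3, H at ####/#..# | H11=+1→####/####*
ply 4: ####/#### is terminal -1 (V); from #.../#... depth 8

H winning at [#.../#...]: True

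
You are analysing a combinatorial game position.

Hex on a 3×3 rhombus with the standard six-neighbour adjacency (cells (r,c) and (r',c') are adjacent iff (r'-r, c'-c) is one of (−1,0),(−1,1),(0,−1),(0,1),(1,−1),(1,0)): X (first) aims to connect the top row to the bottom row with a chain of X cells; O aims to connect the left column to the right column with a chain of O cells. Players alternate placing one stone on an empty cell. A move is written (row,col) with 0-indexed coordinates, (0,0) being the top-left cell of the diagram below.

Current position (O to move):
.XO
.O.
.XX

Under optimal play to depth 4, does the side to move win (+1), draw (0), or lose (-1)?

value(.XO/.O./.XX, O) = +1

p1 O@[.XO/.O./.XX]: (0,0)[OXO/.O./.XX]+1* (1,0)[.XO/OO./.XX]+1 (1,2)[.XO/.OO/.XX]+1 (2,0)[.XO/.O./OXX]+1
p2 X@[OXO/.O./.XX]: (1,0)[OXO/XO./.XX]-1* (1,2)[OXO/.OX/.XX]-1 (2,0)[OXO/.O./XXX]-1
p3 O@[OXO/XO./.XX]: (1,2)[OXO/XOO/.XX]-1 (2,0)[OXO/XO./OXX]+1*
p4 X@[OXO/XO./OXX] terminal -1; root [.XO/.O./.XX] d4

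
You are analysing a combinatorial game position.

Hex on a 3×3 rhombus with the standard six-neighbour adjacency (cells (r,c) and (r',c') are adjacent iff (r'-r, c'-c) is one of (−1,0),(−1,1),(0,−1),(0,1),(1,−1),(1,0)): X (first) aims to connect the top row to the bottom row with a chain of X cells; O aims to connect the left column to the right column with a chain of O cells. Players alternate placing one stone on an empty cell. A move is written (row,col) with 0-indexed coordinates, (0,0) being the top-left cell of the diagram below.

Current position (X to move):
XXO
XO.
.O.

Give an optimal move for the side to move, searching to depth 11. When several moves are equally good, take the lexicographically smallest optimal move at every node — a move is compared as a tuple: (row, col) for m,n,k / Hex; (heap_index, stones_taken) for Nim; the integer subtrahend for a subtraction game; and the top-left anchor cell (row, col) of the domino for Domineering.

ply 1, X at XXO/XO./.O. | (1,2)=-1→XXO/XOX/.O.; (2,0)=+1→XXO/XO./XO.*; (2,2)=-1→XXO/XO./.OX
ply 2: XXO/XO./XO. is terminal -1 (O); from XXO/XO./.O. depth 11

X's best at [XXO/XO./.O.]: (2,0)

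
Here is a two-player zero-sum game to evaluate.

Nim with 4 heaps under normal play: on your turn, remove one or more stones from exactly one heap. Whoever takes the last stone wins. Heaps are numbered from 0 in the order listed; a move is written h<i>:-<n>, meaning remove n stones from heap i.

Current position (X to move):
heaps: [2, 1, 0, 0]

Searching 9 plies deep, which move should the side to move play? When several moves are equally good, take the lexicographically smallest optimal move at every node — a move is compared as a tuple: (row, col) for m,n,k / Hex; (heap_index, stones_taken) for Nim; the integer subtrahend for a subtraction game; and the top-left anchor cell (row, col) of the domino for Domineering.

p1 X@[(2,1,0,0)]: h0:-1[(1,1,0,0)]+1* h0:-2[(0,1,0,0)]-1 h1:-1[(2,0,0,0)]-1
p2 O@[(1,1,0,0)]: h0:-1[(0,1,0,0)]-1* h1:-1[(1,0,0,0)]-1
p3 X@[(0,1,0,0)]: h1:-1[(0,0,0,0)]+1*
p4 O@[(0,0,0,0)] terminal -1; root [(2,1,0,0)] d9

X's best at [(2,1,0,0)]: h0:-1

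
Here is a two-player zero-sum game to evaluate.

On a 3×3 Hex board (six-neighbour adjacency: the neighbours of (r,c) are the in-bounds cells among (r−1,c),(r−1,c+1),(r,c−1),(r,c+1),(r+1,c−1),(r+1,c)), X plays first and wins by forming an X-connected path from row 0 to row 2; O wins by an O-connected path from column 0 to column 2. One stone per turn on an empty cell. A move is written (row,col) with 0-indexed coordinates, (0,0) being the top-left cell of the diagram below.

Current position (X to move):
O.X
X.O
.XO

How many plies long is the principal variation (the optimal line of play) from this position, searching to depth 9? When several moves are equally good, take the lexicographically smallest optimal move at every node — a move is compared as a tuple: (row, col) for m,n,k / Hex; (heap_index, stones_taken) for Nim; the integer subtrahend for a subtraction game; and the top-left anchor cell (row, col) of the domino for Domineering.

[O.X/X.O/.XO] X move#1: (0,1):+1/OXX/X.O/.XO*, (1,1):+1/O.X/XXO/.XO, (2,0):+1/O.X/X.O/XXO
[OXX/X.O/.XO] O move#2: (1,1):-1/OXX/XOO/.XO*, (2,0):-1/OXX/X.O/OXO
[OXX/XOO/.XO] X move#3: (2,0):+1/OXX/XOO/XXO*
[OXX/XOO/XXO] end (terminal -1, O#4); searched O.X/X.O/.XO to 9

PV length from [O.X/X.O/.XO]: 3 plies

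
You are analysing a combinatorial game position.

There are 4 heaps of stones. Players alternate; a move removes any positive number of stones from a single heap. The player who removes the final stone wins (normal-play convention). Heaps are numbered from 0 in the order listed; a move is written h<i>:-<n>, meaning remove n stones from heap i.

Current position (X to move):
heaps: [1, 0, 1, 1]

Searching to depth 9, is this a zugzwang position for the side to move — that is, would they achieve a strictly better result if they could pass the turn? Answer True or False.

zugzwang((1,0,1,1), X) = False

ply 1, X at (1,0,1,1) | h0:-1=+1→(0,0,1,1)*; h2:-1=+1→(1,0,0,1); h3:-1=+1→(1,0,1,0)
ply 2, O at (0,0,1,1) | h2:-1=-1→(0,0,0,1)*; h3:-1=-1→(0,0,1,0)
ply 3, X at (0,0,0,1) | h3:-1=+1→(0,0,0,0)*
ply 4: (0,0,0,0) is terminal -1 (O); from (1,0,1,1) depth 9
if X skipped the turn, O would face:
~ ply 1, O at (1,0,1,1) | h0:-1=+1→(0,0,1,1)*; h2:-1=+1→(1,0,0,1); h3:-1=+1→(1,0,1,0)
~ ply 2, X at (0,0,1,1) | h2:-1=-1→(0,0,0,1)*; h3:-1=-1→(0,0,1,0)
~ ply 3, O at (0,0,0,1) | h3:-1=+1→(0,0,0,0)*
~ ply 4: (0,0,0,0) is terminal -1 (X); from (1,0,1,1) depth 9
compare (X): move=+1 vs pass=-1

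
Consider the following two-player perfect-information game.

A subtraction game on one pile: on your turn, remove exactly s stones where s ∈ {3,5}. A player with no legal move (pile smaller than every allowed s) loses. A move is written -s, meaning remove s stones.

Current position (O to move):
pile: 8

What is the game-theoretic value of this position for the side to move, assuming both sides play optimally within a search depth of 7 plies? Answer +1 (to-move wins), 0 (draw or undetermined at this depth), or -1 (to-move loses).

[8] O move#1: -3:-1/5*, -5:-1/3
[5] X move#2: -3:+1/2*, -5:+1/0
[2] end (terminal -1, O#3); searched 8 to 7

value(8, O) = -1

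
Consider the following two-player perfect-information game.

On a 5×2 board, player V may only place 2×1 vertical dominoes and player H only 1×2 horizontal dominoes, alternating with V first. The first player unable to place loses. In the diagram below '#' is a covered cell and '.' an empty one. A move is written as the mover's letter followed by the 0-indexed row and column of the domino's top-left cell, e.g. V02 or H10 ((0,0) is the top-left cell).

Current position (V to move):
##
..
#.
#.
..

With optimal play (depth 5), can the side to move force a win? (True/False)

ply 1, V at ##/../#./#./.. | V11=-1→##/.#/##/#./..*; V21=-1→##/../##/##/..; V31=-1→##/../#./##/.#
ply 2, H at ##/.#/##/#./.. | H40=+1→##/.#/##/#./##*
ply 3: ##/.#/##/#./## is terminal -1 (V); from ##/../#./#./.. depth 5

V winning at [##/../#./#./..]: False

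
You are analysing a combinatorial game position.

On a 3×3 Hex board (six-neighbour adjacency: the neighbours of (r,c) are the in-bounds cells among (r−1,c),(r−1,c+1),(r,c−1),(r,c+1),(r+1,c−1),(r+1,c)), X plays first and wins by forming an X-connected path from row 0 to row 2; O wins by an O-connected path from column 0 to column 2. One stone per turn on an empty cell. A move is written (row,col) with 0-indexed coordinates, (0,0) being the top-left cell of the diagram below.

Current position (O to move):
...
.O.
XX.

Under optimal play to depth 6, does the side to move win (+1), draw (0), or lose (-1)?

[.../.O./XX.] O move#1: (0,0):+1/O../.O./XX.*, (0,1):+1/.O./.O./XX., (0,2):-1/..O/.O./XX., (1,0):+1/.../OO./XX., (1,2):-1/.../.OO/XX., (2,2):-1/.../.O./XXO
[O../.O./XX.] X move#2: (0,1):-1/OX./.O./XX.*, (0,2):-1/O.X/.O./XX., (1,0):-1/O../XO./XX., (1,2):-1/O../.OX/XX., (2,2):-1/O../.O./XXX
[OX./.O./XX.] O move#3: (0,2):-1/OXO/.O./XX., (1,0):+1/OX./OO./XX.*, (1,2):-1/OX./.OO/XX., (2,2):-1/OX./.O./XXO
[OX./OO./XX.] X move#4: (0,2):-1/OXX/OO./XX.*, (1,2):-1/OX./OOX/XX., (2,2):-1/OX./OO./XXX
[OXX/OO./XX.] O move#5: (1,2):+1/OXX/OOO/XX.*, (2,2):-1/OXX/OO./XXO
[OXX/OOO/XX.] end (terminal -1, X#6); searched .../.O./XX. to 6

value(.../.O./XX., O) = +1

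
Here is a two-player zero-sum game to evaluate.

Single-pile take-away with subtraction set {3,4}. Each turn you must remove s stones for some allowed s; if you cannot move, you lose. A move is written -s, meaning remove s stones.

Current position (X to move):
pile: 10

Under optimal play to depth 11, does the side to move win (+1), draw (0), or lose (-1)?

[10] X move#1: -3:+1/7*, -4:-1/6
[7] O move#2: -3:-1/4*, -4:-1/3
[4] X move#3: -3:+1/1*, -4:+1/0
[1] end (terminal -1, O#4); searched 10 to 11

value(10, X) = +1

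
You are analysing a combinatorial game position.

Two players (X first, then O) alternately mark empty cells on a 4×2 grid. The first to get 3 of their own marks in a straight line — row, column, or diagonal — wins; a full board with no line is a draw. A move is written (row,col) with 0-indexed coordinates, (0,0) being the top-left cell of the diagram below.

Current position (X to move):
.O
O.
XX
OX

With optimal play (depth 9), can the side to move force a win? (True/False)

p1 X@[.O/O./XX/OX]: (0,0)[XO/O./XX/OX]+0 (1,1)[.O/OX/XX/OX]+1*
p2 O@[.O/OX/XX/OX] terminal -1; root [.O/O./XX/OX] d9

X winning at [.O/O./XX/OX]: True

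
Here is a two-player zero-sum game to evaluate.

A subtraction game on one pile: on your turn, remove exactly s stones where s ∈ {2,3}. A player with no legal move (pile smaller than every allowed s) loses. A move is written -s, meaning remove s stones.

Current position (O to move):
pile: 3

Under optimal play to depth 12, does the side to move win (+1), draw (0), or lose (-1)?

value(3, O) = +1

[3] O move#1: -2:+1/1*, -3:+1/0
[1] end (terminal -1, X#2); searched 3 to 12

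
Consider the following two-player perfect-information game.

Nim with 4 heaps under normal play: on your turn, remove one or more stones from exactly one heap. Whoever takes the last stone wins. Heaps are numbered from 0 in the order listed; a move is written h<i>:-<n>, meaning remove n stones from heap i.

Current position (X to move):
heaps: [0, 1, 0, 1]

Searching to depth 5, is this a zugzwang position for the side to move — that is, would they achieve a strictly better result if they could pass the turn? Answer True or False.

[(0,1,0,1)] X move#1: h1:-1:-1/(0,0,0,1)*, h3:-1:-1/(0,1,0,0)
[(0,0,0,1)] O move#2: h3:-1:+1/(0,0,0,0)*
[(0,0,0,0)] end (terminal -1, X#3); searched (0,1,0,1) to 5
suppose X passes — search the same position with O to move:
pass> [(0,1,0,1)] O move#1: h1:-1:-1/(0,0,0,1)*, h3:-1:-1/(0,1,0,0)
pass> [(0,0,0,1)] X move#2: h3:-1:+1/(0,0,0,0)*
pass> [(0,0,0,0)] end (terminal -1, O#3); searched (0,1,0,1) to 5
for X: play -1, pass +1

zugzwang((0,1,0,1), X) = True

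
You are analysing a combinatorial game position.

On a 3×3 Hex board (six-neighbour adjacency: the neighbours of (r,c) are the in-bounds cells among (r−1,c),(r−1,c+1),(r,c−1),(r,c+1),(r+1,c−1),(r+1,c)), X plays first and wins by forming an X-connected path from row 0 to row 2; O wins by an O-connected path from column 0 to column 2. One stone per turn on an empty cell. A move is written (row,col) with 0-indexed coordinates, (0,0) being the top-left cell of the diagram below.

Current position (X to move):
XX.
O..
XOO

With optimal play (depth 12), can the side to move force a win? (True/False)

X winning at [XX./O../XOO]: True

ply 1, X at XX./O../XOO | (0,2)=-1→XXX/O../XOO; (1,1)=+1→XX./OX./XOO*; (1,2)=-1→XX./O.X/XOO
ply 2: XX./OX./XOO is terminal -1 (O); from XX./O../XOO depth 12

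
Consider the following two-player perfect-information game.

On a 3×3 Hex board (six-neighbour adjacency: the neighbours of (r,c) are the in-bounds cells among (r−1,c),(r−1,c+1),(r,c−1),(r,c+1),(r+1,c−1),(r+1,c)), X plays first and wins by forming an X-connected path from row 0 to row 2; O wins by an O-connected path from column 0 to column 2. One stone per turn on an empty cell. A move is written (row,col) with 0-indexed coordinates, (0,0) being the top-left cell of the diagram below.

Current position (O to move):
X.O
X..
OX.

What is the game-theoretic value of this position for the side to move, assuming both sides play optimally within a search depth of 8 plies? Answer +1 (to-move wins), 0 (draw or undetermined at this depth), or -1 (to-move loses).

[X.O/X../OX.] O move#1: (0,1):-1/XOO/X../OX., (1,1):+1/X.O/XO./OX.*, (1,2):-1/X.O/X.O/OX., (2,2):-1/X.O/X../OXO
[X.O/XO./OX.] end (terminal -1, X#2); searched X.O/X../OX. to 8

value(X.O/X../OX., O) = +1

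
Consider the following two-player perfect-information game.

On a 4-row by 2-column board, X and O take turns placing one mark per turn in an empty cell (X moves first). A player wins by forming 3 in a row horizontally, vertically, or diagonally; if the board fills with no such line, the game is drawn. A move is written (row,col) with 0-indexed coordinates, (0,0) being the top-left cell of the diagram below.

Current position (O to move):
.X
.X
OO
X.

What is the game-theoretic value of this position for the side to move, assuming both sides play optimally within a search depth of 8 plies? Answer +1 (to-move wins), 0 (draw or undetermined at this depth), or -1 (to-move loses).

value(.X/.X/OO/X., O) = 0

ply 1, O at .X/.X/OO/X. | (0,0)=+0→OX/.X/OO/X.*; (1,0)=+0→.X/OX/OO/X.; (3,1)=+0→.X/.X/OO/XO
ply 2, X at OX/.X/OO/X. | (1,0)=+0→OX/XX/OO/X.*; (3,1)=-1→OX/.X/OO/XX
ply 3, O at OX/XX/OO/X. | (3,1)=+0→OX/XX/OO/XO*
ply 4: OX/XX/OO/XO is terminal +0 (X); from .X/.X/OO/X. depth 8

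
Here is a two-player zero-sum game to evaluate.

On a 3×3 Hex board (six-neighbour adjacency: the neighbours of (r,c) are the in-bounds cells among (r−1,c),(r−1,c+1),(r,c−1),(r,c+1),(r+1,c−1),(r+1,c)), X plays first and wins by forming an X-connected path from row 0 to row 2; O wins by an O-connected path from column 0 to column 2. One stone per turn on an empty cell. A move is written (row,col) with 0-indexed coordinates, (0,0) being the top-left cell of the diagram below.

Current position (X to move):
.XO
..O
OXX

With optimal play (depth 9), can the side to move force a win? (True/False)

X winning at [.XO/..O/OXX]: True

p1 X@[.XO/..O/OXX]: (0,0)[XXO/..O/OXX]-1 (1,0)[.XO/X.O/OXX]-1 (1,1)[.XO/.XO/OXX]+1*
p2 O@[.XO/.XO/OXX] terminal -1; root [.XO/..O/OXX] d9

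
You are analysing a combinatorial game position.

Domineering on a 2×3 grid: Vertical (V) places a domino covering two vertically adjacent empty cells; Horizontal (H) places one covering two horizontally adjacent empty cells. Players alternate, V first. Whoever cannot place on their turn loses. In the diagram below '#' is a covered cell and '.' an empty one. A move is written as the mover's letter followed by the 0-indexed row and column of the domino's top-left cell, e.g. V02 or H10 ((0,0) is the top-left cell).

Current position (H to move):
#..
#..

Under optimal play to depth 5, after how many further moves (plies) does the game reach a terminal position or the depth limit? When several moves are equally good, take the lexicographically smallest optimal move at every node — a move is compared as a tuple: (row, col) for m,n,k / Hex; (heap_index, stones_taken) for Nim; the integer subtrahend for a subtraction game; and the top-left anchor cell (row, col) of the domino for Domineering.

[#../#..] H move#1: H01:+1/###/#..*, H11:+1/#../###
[###/#..] end (terminal -1, V#2); searched #../#.. to 5

PV length from [#../#..]: 1 ply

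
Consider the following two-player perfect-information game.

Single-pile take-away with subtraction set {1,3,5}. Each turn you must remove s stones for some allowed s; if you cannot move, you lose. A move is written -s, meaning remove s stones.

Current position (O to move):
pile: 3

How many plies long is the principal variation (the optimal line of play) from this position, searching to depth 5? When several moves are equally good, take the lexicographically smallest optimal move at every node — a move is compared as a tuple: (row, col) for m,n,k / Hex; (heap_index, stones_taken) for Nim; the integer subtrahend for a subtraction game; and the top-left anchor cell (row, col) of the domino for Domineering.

ply 1, O at 3 | -1=+1→2*; -3=+1→0
ply 2, X at 2 | -1=-1→1*
ply 3, O at 1 | -1=+1→0*
ply 4: 0 is terminal -1 (X); from 3 depth 5

PV length from [3]: 3 plies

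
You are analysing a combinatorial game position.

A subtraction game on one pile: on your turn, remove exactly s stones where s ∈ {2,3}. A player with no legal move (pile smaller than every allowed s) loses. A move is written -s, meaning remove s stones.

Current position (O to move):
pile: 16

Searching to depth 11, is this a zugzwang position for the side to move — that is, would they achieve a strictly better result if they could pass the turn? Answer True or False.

zugzwang(16, O) = True

p1 O@[16]: -2[14]-1* -3[13]-1
p2 X@[14]: -2[12]-1 -3[11]+1*
p3 O@[11]: -2[9]-1* -3[8]-1
p4 X@[9]: -2[7]-1 -3[6]+1*
p5 O@[6]: -2[4]-1* -3[3]-1
p6 X@[4]: -2[2]-1 -3[1]+1*
p7 O@[1] terminal -1; root [16] d11
pass branch (X moves first from the same position):
  | p1 X@[16]: -2[14]-1* -3[13]-1
  | p2 O@[14]: -2[12]-1 -3[11]+1*
  | p3 X@[11]: -2[9]-1* -3[8]-1
  | p4 O@[9]: -2[7]-1 -3[6]+1*
  | p5 X@[6]: -2[4]-1* -3[3]-1
  | p6 O@[4]: -2[2]-1 -3[1]+1*
  | p7 X@[1] terminal -1; root [16] d11
O moving scores -1; O passing scores +1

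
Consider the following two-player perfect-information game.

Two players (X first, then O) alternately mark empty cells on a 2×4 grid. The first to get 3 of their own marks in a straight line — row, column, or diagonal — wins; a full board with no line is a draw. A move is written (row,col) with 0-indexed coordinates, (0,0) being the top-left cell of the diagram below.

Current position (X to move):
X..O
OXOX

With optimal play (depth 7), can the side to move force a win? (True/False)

X winning at [X..O/OXOX]: False

p1 X@[X..O/OXOX]: (0,1)[XX.O/OXOX]+0* (0,2)[X.XO/OXOX]+0
p2 O@[XX.O/OXOX]: (0,2)[XXOO/OXOX]+0*
p3 X@[XXOO/OXOX] terminal +0; root [X..O/OXOX] d7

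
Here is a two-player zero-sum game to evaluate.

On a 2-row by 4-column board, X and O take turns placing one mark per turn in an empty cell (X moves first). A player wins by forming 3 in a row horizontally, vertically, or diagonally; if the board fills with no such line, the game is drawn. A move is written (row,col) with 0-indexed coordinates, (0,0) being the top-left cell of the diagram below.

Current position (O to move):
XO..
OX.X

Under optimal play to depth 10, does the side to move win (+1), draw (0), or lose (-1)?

[XO../OX.X] O move#1: (0,2):-1/XOO./OX.X, (0,3):-1/XO.O/OX.X, (1,2):+0/XO../OXOX*
[XO../OXOX] X move#2: (0,2):+0/XOX./OXOX*, (0,3):+0/XO.X/OXOX
[XOX./OXOX] O move#3: (0,3):+0/XOXO/OXOX*
[XOXO/OXOX] end (terminal +0, X#4); searched XO../OX.X to 10

value(XO../OX.X, O) = 0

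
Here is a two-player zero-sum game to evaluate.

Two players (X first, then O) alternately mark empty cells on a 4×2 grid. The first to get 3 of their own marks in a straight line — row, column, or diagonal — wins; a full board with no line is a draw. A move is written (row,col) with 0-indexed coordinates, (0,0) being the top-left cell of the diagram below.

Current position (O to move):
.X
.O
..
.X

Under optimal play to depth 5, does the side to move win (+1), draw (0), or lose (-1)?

p1 O@[.X/.O/../.X]: (0,0)[OX/.O/../.X]+0* (1,0)[.X/OO/../.X]+0 (2,0)[.X/.O/O./.X]+0 (2,1)[.X/.O/.O/.X]+0 (3,0)[.X/.O/../OX]+0
p2 X@[OX/.O/../.X]: (1,0)[OX/XO/../.X]+0* (2,0)[OX/.O/X./.X]+0 (2,1)[OX/.O/.X/.X]+0 (3,0)[OX/.O/../XX]+0
p3 O@[OX/XO/../.X]: (2,0)[OX/XO/O./.X]+0* (2,1)[OX/XO/.O/.X]+0 (3,0)[OX/XO/../OX]+0
p4 X@[OX/XO/O./.X]: (2,1)[OX/XO/OX/.X]+0* (3,0)[OX/XO/O./XX]+0
p5 O@[OX/XO/OX/.X]: (3,0)[OX/XO/OX/OX]+0*
p6 X@[OX/XO/OX/OX] terminal +0; root [.X/.O/../.X] d5

value(.X/.O/../.X, O) = 0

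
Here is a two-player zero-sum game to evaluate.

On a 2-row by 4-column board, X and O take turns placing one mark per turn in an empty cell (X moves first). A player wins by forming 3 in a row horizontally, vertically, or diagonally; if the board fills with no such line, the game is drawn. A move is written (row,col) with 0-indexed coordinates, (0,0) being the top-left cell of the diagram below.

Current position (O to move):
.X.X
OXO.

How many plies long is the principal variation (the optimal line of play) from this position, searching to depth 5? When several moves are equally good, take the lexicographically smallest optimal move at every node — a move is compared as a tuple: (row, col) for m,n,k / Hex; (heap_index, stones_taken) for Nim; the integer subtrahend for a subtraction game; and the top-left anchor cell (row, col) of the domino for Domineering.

ply 1, O at .X.X/OXO. | (0,0)=-1→OX.X/OXO.; (0,2)=+0→.XOX/OXO.*; (1,3)=-1→.X.X/OXOO
ply 2, X at .XOX/OXO. | (0,0)=+0→XXOX/OXO.*; (1,3)=+0→.XOX/OXOX
ply 3, O at XXOX/OXO. | (1,3)=+0→XXOX/OXOO*
ply 4: XXOX/OXOO is terminal +0 (X); from .X.X/OXO. depth 5

PV length from [.X.X/OXO.]: 3 plies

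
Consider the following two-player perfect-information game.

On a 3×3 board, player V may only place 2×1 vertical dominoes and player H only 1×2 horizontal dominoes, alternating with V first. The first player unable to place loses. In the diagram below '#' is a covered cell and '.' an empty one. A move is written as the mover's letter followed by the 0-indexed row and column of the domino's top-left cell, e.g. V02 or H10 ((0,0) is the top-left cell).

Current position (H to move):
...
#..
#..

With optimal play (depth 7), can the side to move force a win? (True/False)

H winning at [.../#../#..]: True

[.../#../#..] H move#1: H00:-1/##./#../#.., H01:-1/.##/#../#.., H11:+1/.../###/#..*, H21:-1/.../#../###
[.../###/#..] end (terminal -1, V#2); searched .../#../#.. to 7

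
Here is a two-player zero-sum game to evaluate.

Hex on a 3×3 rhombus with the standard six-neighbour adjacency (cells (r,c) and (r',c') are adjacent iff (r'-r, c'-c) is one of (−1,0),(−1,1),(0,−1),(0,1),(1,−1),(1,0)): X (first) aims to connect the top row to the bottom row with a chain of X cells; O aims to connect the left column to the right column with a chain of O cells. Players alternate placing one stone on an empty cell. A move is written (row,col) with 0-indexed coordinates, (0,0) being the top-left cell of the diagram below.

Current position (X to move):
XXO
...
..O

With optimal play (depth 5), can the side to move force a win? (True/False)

p1 X@[XXO/.../..O]: (1,0)[XXO/X../..O]-1 (1,1)[XXO/.X./..O]+1* (1,2)[XXO/..X/..O]-1 (2,0)[XXO/.../X.O]+1 (2,1)[XXO/.../.XO]-1
p2 O@[XXO/.X./..O]: (1,0)[XXO/OX./..O]-1* (1,2)[XXO/.XO/..O]-1 (2,0)[XXO/.X./O.O]-1 (2,1)[XXO/.X./.OO]-1
p3 X@[XXO/OX./..O]: (1,2)[XXO/OXX/..O]+1* (2,0)[XXO/OX./X.O]+1 (2,1)[XXO/OX./.XO]+1
p4 O@[XXO/OXX/..O]: (2,0)[XXO/OXX/O.O]-1* (2,1)[XXO/OXX/.OO]-1
p5 X@[XXO/OXX/O.O]: (2,1)[XXO/OXX/OXO]+1*
p6 O@[XXO/OXX/OXO] terminal -1; root [XXO/.../..O] d5

X winning at [XXO/.../..O]: True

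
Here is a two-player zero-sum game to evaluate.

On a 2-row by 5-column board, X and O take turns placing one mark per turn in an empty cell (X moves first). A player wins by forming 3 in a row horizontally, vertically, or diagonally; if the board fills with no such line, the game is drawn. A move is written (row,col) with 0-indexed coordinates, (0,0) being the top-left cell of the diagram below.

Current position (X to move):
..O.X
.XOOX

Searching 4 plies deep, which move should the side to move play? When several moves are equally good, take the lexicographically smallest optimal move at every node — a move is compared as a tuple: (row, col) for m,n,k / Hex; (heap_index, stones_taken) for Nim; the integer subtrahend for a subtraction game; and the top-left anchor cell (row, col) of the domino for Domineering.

X's best at [..O.X/.XOOX]: (0,0)

ply 1, X at ..O.X/.XOOX | (0,0)=+0→X.O.X/.XOOX*; (0,1)=+0→.XO.X/.XOOX; (0,3)=+0→..OXX/.XOOX; (1,0)=-1→..O.X/XXOOX
ply 2, O at X.O.X/.XOOX | (0,1)=+0→XOO.X/.XOOX*; (0,3)=+0→X.OOX/.XOOX; (1,0)=+0→X.O.X/OXOOX
ply 3, X at XOO.X/.XOOX | (0,3)=+0→XOOXX/.XOOX*; (1,0)=-1→XOO.X/XXOOX
ply 4, O at XOOXX/.XOOX | (1,0)=+0→XOOXX/OXOOX*
ply 5: XOOXX/OXOOX is terminal +0 (X); from ..O.X/.XOOX depth 4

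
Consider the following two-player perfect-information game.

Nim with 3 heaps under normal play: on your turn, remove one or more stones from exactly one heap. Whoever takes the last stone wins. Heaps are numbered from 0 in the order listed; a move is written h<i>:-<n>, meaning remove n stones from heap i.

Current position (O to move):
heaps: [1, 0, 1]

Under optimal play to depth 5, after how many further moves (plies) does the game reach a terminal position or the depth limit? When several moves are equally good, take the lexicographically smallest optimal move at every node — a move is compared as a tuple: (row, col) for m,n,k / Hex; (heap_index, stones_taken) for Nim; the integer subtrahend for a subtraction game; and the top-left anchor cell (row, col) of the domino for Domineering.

PV length from [(1,0,1)]: 2 plies

[(1,0,1)] O move#1: h0:-1:-1/(0,0,1)*, h2:-1:-1/(1,0,0)
[(0,0,1)] X move#2: h2:-1:+1/(0,0,0)*
[(0,0,0)] end (terminal -1, O#3); searched (1,0,1) to 5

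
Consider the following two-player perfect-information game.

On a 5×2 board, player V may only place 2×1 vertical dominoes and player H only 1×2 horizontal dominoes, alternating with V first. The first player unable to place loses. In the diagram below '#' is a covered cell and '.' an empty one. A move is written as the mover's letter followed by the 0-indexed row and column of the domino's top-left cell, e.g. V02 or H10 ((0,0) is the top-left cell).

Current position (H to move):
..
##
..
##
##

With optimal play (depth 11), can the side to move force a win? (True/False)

ply 1, H at ../##/../##/## | H00=+1→##/##/../##/##*; H20=+1→../##/##/##/##
ply 2: ##/##/../##/## is terminal -1 (V); from ../##/../##/## depth 11

H winning at [../##/../##/##]: True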